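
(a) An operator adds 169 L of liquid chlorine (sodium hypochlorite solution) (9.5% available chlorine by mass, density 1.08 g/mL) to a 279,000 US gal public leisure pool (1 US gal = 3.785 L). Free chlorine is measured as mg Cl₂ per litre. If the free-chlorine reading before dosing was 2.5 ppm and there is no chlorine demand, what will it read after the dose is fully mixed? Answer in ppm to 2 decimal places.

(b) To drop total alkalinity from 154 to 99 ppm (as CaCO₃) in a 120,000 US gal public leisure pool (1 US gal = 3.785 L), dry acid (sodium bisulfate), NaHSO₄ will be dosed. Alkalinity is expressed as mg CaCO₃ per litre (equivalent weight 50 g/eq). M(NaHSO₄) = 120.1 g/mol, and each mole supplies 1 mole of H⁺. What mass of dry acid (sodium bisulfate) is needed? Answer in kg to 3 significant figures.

(a) Volume: 279,000 US gal × 3.785 L/gal = 1,056,015 L.
(a) Mass of solution: 169 L × 1000 mL/L × 1.08 g/mL = 182,500 g.
(a) Available chlorine delivered: 182,500 g × 0.095 = 17,340 g as Cl₂.
(a) Concentration rise: 17,340 g / 1,056,015 L = 16.42 mg/L = 16.42 ppm.
(a) Final FC: 2.5 + 16.42 = 18.92 ppm.

(b) Volume: 120,000 US gal × 3.785 L/gal = 454,200 L.
(b) Alkalinity to neutralize: (154 − 99) = 55 mg/L as CaCO₃ × 454,200 L = 24,980 g as CaCO₃.
(b) Equivalents of H⁺ required: 24,980 ÷ 50 g/eq = 499.6 eq = 499.6 mol NaHSO₄.
(b) Mass of NaHSO₄: 499.6 × 120.1 = 60,000 g.

(a) 18.92 ppm; (b) 60.0 kg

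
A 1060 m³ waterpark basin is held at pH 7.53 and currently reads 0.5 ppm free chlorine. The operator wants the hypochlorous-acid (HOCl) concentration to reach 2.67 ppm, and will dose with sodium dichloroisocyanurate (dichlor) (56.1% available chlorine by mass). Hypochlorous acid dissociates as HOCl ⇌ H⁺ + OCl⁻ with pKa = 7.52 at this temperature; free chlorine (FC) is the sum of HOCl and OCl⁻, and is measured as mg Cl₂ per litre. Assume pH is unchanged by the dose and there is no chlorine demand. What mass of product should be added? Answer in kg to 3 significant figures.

Volume: 1060 m³ = 1,060,000 L.
[OCl⁻]/[HOCl] = 10^(pH − pKa) = 10^(7.53 − 7.52) = 1.023; fraction as HOCl = 1/(1 + 1.023) = 0.4942.
Free chlorine required for 2.67 ppm HOCl: 2.67 / 0.4942 = 5.402 ppm.
FC to add: 5.402 − 0.5 = 4.902 mg/L as Cl₂.
Cl₂ equivalent: 4.902 mg/L × 1,060,000 L = 5196 g.
Product at 56.1% available Cl: 5196 / 0.561 = 9263 g.

9.26 kg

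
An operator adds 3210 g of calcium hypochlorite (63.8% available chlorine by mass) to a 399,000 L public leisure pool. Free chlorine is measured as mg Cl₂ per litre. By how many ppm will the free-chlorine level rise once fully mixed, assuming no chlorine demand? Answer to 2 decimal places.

5.13 ppm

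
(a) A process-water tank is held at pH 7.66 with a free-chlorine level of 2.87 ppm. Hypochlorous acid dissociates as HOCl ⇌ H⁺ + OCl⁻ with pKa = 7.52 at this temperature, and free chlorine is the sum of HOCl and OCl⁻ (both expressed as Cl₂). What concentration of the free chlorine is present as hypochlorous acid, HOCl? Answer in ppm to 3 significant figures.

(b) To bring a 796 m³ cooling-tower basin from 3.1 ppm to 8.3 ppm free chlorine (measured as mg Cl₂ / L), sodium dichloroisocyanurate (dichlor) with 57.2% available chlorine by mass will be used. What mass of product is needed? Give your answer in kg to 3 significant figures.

(a) 1.21 ppm; (b) 7.24 kg

(a) [OCl⁻]/[HOCl] = 10^(pH − pKa) = 10^(7.66 − 7.52) = 10^0.14 = 1.38.
(a) Fraction as HOCl = 1 / (1 + 1.38) = 0.4201.
(a) HOCl = 0.4201 × 2.87 ppm = 1.206 ppm.

(b) Volume: 796 m³ = 796,000 L.
(b) Chlorine deficit: 8.3 − 3.1 = 5.2 ppm = 5.2 mg/L as Cl₂.
(b) Cl₂ equivalent needed: 5.2 mg/L × 796,000 L = 4,139,000 mg = 4139 g.
(b) Product at 57.2% available chlorine: 4139 / 0.572 = 7236 g.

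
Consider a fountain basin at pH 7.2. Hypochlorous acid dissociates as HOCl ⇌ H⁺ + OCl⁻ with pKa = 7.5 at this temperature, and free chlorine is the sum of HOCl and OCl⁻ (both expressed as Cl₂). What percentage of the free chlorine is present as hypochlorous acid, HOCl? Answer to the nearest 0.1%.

[OCl⁻]/[HOCl] = 10^(pH − pKa) = 10^(7.2 − 7.5) = 10^-0.30 = 0.5012.
Fraction as HOCl = 1 / (1 + 0.5012) = 0.6661.

66.6%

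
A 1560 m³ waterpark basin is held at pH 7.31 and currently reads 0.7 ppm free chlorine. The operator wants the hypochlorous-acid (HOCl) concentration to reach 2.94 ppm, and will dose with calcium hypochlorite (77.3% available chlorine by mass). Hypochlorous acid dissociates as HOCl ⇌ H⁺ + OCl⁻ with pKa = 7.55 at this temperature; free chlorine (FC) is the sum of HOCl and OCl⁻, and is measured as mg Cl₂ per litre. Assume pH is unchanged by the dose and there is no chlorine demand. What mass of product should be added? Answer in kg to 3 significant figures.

Volume: 1560 m³ = 1,560,000 L.
[OCl⁻]/[HOCl] = 10^(pH − pKa) = 10^(7.31 − 7.55) = 0.5754; fraction as HOCl = 1/(1 + 0.5754) = 0.6347.
Free chlorine required for 2.94 ppm HOCl: 2.94 / 0.6347 = 4.632 ppm.
FC to add: 4.632 − 0.7 = 3.932 mg/L as Cl₂.
Cl₂ equivalent: 3.932 mg/L × 1,560,000 L = 6134 g.
Product at 77.3% available Cl: 6134 / 0.773 = 7935 g.

7.93 kg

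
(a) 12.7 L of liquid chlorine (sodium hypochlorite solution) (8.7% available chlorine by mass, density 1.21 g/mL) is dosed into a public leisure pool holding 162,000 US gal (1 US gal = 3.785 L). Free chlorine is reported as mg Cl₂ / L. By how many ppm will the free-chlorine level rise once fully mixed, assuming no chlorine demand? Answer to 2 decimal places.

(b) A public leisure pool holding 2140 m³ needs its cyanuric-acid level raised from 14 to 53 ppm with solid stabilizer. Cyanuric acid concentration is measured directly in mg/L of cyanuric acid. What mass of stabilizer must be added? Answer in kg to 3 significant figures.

(a) 2.18 ppm; (b) 83.5 kg

(a) Volume: 162,000 US gal × 3.785 L/gal = 613,170 L.
(a) Mass of solution: 12.7 L × 1000 mL/L × 1.21 g/mL = 15,370 g.
(a) Available chlorine delivered: 15,370 g × 0.087 = 1337 g as Cl₂.
(a) Concentration rise: 1337 g / 613,170 L = 2.18 mg/L = 2.18 ppm.

(b) Volume: 2140 m³ = 2,140,000 L.
(b) CYA to add: (53 − 14) = 39 mg/L × 2,140,000 L = 83,460 g cyanuric acid.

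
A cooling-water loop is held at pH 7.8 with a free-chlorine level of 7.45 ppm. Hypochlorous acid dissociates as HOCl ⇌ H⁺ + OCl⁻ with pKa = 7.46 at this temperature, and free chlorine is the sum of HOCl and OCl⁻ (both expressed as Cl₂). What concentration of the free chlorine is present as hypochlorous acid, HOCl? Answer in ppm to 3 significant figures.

2.34 ppm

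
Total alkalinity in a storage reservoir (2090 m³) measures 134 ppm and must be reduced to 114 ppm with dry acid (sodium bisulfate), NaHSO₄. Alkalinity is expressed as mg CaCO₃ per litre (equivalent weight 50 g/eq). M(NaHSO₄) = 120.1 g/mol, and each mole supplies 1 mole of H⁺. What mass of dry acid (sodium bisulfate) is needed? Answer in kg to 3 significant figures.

Volume: 2090 m³ = 2,090,000 L.
Alkalinity to neutralize: (134 − 114) = 20 mg/L as CaCO₃ × 2,090,000 L = 41,800 g as CaCO₃.
Equivalents of H⁺ required: 41,800 ÷ 50 g/eq = 836 eq = 836 mol NaHSO₄.
Mass of NaHSO₄: 836 × 120.1 = 100,400 g.

100 kg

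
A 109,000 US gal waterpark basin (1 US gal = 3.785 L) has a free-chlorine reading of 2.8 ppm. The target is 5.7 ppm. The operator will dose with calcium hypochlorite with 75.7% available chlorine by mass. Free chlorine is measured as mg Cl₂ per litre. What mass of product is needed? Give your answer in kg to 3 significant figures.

Volume: 109,000 US gal × 3.785 L/gal = 412,565 L.
Chlorine deficit: 5.7 − 2.8 = 2.9 ppm = 2.9 mg/L as Cl₂.
Cl₂ equivalent needed: 2.9 mg/L × 412,565 L = 1,196,000 mg = 1196 g.
Product at 75.7% available chlorine: 1196 / 0.757 = 1580 g.

1.58 kg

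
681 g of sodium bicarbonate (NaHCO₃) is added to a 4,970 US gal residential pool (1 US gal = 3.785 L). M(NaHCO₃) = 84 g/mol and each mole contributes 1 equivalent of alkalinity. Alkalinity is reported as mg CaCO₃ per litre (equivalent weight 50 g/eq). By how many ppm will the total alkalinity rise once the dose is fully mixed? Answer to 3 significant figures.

Volume: 4,970 US gal × 3.785 L/gal = 18,811 L.
Moles of NaHCO₃: 681 g ÷ 84 g/mol = 8.107 mol → 8.107 eq of alkalinity.
As CaCO₃: 8.107 eq × 50 g/eq = 405.4 g.
Rise: 405.4 g / 18,811 L × 1000 = 21.55 mg/L.

21.5 ppm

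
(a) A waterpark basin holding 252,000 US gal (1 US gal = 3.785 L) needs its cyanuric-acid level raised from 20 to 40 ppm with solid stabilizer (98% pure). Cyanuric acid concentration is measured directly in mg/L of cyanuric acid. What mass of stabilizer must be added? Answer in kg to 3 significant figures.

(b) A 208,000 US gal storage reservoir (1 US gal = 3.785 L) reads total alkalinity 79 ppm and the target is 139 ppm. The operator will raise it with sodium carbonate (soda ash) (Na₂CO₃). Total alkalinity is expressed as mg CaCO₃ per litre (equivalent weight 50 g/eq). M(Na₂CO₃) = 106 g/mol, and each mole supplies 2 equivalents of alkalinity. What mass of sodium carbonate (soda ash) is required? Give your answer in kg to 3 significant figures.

(a) 19.5 kg; (b) 50.1 kg

(a) Volume: 252,000 US gal × 3.785 L/gal = 953,820 L.
(a) CYA to add: (40 − 20) = 20 mg/L × 953,820 L = 19,080 g cyanuric acid.
(a) At 98% purity: 19,080 / 0.98 = 19,470 g product.

(b) Volume: 208,000 US gal × 3.785 L/gal = 787,280 L.
(b) Alkalinity to add: (139 − 79) = 60 mg/L as CaCO₃ × 787,280 L = 47,240 g as CaCO₃.
(b) Equivalents: 47,240 g ÷ 50 g/eq = 944.7 eq.
(b) Each mole of Na₂CO₃ supplies 2 eq, so 944.7 / 2 = 472.4 mol.
(b) Mass: 472.4 mol × 106 g/mol = 50,070 g.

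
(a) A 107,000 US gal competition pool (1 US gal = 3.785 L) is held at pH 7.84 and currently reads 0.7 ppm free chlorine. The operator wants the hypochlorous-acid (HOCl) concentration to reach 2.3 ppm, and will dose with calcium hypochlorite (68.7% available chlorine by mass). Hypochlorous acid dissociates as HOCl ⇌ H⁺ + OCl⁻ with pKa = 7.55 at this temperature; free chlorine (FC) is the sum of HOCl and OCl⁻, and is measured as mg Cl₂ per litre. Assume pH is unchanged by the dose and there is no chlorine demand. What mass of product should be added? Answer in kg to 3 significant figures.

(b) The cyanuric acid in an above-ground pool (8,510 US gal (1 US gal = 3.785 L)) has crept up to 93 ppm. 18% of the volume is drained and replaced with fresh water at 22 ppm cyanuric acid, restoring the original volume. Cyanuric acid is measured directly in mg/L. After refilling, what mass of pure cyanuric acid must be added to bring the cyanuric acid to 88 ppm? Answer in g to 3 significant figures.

(a) 3.59 kg; (b) 251 g

(a) Volume: 107,000 US gal × 3.785 L/gal = 404,995 L.
(a) [OCl⁻]/[HOCl] = 10^(pH − pKa) = 10^(7.84 − 7.55) = 1.95; fraction as HOCl = 1/(1 + 1.95) = 0.339.
(a) Free chlorine required for 2.3 ppm HOCl: 2.3 / 0.339 = 6.785 ppm.
(a) FC to add: 6.785 − 0.7 = 6.085 mg/L as Cl₂.
(a) Cl₂ equivalent: 6.085 mg/L × 404,995 L = 2464 g.
(a) Product at 68.7% available Cl: 2464 / 0.687 = 3587 g.

(b) Volume: 8,510 US gal × 3.785 L/gal = 32,210 L.
(b) After draining 18% and refilling: 93 × 0.82 + 22 × 0.18 = 80.22 ppm.
(b) Deficit to target: 88 − 80.22 = 7.78 mg/L.
(b) Mass: 7.78 mg/L × 32,210 L = 250.6 g cyanuric acid.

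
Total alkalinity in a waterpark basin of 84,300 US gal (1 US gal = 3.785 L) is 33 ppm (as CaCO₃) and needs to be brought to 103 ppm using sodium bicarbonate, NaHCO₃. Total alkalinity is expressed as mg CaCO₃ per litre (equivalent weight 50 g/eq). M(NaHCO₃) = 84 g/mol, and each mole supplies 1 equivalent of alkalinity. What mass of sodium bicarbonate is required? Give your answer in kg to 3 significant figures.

37.5 kg

Volume: 84,300 US gal × 3.785 L/gal = 319,076 L.
Alkalinity to add: (103 − 33) = 70 mg/L as CaCO₃ × 319,076 L = 22,340 g as CaCO₃.
Equivalents: 22,340 g ÷ 50 g/eq = 446.7 eq.
NaHCO₃ supplies 1 eq per mole → 446.7 mol.
Mass: 446.7 mol × 84 g/mol = 37,520 g.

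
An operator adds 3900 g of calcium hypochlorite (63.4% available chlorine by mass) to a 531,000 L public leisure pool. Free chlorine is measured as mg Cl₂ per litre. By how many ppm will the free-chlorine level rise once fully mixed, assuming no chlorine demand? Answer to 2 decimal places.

Available chlorine delivered: 3900 g × 0.634 = 2473 g as Cl₂.
Concentration rise: 2473 g / 531,000 L = 4.656 mg/L = 4.66 ppm.

4.66 ppm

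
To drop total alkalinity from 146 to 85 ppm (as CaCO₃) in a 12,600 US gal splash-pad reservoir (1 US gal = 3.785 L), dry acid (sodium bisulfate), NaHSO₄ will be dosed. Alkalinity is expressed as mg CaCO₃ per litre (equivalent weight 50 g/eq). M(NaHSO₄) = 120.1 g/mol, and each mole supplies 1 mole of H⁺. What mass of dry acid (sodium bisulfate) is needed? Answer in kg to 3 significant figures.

6.99 kg

Volume: 12,600 US gal × 3.785 L/gal = 47,691 L.
Alkalinity to neutralize: (146 − 85) = 61 mg/L as CaCO₃ × 47,691 L = 2909 g as CaCO₃.
Equivalents of H⁺ required: 2909 ÷ 50 g/eq = 58.18 eq = 58.18 mol NaHSO₄.
Mass of NaHSO₄: 58.18 × 120.1 = 6988 g.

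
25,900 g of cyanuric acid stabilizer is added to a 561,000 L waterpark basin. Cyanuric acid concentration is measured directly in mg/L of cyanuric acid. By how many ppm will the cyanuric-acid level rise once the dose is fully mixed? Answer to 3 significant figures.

46.2 ppm

Rise: 25,900 g / 561,000 L × 1000 = 46.17 mg/L.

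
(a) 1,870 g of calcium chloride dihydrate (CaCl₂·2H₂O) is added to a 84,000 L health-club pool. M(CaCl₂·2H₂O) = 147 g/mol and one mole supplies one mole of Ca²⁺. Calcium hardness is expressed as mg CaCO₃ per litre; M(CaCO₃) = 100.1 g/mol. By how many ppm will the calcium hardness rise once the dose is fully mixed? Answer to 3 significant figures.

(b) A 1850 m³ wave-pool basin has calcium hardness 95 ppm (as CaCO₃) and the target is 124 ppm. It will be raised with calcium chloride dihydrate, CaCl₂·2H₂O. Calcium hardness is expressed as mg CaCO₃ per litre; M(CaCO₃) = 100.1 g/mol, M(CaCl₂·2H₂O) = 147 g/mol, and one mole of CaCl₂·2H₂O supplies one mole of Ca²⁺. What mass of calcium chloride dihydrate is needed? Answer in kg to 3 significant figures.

(a) 15.2 ppm; (b) 78.8 kg

(a) Moles of Ca²⁺: 1,870 g ÷ 147 g/mol = 12.72 mol.
(a) As CaCO₃: 12.72 mol × 100.1 g/mol = 1273 g.
(a) Rise: 1273 g / 84,000 L × 1000 = 15.16 mg/L.

(b) Volume: 1850 m³ = 1,850,000 L.
(b) Hardness to add: (124 − 95) = 29 mg/L as CaCO₃ × 1,850,000 L = 53,650 g as CaCO₃.
(b) Moles of Ca²⁺ (1 mol Ca²⁺ ≡ 1 mol CaCO₃): 53,650 / 100.1 g/mol = 536 mol.
(b) Mass of CaCl₂·2H₂O: 536 × 147 = 78,790 g.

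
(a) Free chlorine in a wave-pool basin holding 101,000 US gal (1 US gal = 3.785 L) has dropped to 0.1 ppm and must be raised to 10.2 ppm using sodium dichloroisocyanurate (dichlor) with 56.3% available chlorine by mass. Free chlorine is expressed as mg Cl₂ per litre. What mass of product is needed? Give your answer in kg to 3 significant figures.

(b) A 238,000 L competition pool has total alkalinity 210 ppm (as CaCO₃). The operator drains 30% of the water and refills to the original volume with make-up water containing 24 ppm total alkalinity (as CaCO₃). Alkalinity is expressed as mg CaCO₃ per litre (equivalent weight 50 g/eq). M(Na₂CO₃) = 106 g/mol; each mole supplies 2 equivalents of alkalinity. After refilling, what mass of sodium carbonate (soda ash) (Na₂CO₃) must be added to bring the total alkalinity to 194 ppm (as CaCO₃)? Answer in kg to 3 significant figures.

(a) 6.86 kg; (b) 10.0 kg

(a) Volume: 101,000 US gal × 3.785 L/gal = 382,285 L.
(a) Chlorine deficit: 10.2 − 0.1 = 10.1 ppm = 10.1 mg/L as Cl₂.
(a) Cl₂ equivalent needed: 10.1 mg/L × 382,285 L = 3,861,000 mg = 3861 g.
(a) Product at 56.3% available chlorine: 3861 / 0.563 = 6858 g.

(b) After draining 30% and refilling: 210 × 0.70 + 24 × 0.30 = 154.2 ppm.
(b) Deficit to target: 194 − 154.2 = 39.8 mg/L.
(b) As CaCO₃: 39.8 mg/L × 238,000 L = 9472 g; ÷ 50 g/eq ÷ 2 = 94.72 mol Na₂CO₃.
(b) Mass: 94.72 × 106 = 10,040 g.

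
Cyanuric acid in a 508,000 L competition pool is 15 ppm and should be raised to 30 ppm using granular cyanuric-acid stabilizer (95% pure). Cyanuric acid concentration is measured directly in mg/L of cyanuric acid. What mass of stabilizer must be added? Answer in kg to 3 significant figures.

CYA to add: (30 − 15) = 15 mg/L × 508,000 L = 7620 g cyanuric acid.
At 95% purity: 7620 / 0.95 = 8021 g product.

8.02 kg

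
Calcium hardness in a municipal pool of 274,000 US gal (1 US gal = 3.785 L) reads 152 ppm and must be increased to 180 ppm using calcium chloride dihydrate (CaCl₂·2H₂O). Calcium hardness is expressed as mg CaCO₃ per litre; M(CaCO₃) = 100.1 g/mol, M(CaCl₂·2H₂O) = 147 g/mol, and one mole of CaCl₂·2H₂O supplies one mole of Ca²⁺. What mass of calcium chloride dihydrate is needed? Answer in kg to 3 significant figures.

Volume: 274,000 US gal × 3.785 L/gal = 1,037,090 L.
Hardness to add: (180 − 152) = 28 mg/L as CaCO₃ × 1,037,090 L = 29,040 g as CaCO₃.
Moles of Ca²⁺ (1 mol Ca²⁺ ≡ 1 mol CaCO₃): 29,040 / 100.1 g/mol = 290.1 mol.
Mass of CaCl₂·2H₂O: 290.1 × 147 = 42,640 g.

42.6 kg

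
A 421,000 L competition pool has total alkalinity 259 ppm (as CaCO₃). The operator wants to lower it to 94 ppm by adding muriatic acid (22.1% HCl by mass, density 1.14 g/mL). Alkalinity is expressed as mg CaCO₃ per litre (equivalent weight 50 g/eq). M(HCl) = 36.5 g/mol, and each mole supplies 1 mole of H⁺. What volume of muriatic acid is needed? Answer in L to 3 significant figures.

201 L

Alkalinity to neutralize: (259 − 94) = 165 mg/L as CaCO₃ × 421,000 L = 69,460 g as CaCO₃.
Equivalents of H⁺ required: 69,460 ÷ 50 g/eq = 1389 eq = 1389 mol HCl.
Mass of HCl: 1389 × 36.5 = 50,710 g.
Mass of 22.1% solution: 50,710 / 0.221 = 229,500 g.
Volume: 229,500 g ÷ 1.14 g/mL = 201,300 mL.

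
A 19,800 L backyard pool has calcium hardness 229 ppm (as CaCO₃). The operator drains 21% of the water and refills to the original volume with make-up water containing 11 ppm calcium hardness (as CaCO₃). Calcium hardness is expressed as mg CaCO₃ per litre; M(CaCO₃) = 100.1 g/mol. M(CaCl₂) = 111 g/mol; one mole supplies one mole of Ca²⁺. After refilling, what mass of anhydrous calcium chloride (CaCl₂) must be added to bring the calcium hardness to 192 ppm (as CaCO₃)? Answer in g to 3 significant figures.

After draining 21% and refilling: 229 × 0.79 + 11 × 0.21 = 183.22 ppm.
Deficit to target: 192 − 183.22 = 8.78 mg/L.
As CaCO₃: 8.78 mg/L × 19,800 L = 173.8 g; ÷ 100.1 = 1.737 mol Ca²⁺.
Mass: 1.737 × 111 = 192.8 g.

193 g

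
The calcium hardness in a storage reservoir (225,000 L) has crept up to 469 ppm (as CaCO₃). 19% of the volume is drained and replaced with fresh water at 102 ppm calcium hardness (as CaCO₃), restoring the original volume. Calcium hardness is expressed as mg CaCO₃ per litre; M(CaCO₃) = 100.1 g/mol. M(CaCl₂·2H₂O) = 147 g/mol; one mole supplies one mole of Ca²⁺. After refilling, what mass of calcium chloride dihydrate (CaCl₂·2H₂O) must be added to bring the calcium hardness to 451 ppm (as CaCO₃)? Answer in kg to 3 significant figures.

After draining 19% and refilling: 469 × 0.81 + 102 × 0.19 = 399.27 ppm.
Deficit to target: 451 − 399.27 = 51.73 mg/L.
As CaCO₃: 51.73 mg/L × 225,000 L = 11,640 g; ÷ 100.1 = 116.3 mol Ca²⁺.
Mass: 116.3 × 147 = 17,090 g.

17.1 kg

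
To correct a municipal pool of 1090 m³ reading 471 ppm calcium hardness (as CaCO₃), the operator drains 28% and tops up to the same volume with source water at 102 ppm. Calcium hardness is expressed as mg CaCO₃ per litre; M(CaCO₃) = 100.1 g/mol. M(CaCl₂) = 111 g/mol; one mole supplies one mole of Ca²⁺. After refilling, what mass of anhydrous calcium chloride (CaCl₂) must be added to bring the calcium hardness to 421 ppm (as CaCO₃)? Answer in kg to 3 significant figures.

Volume: 1090 m³ = 1,090,000 L.
After draining 28% and refilling: 471 × 0.72 + 102 × 0.28 = 367.68 ppm.
Deficit to target: 421 − 367.68 = 53.32 mg/L.
As CaCO₃: 53.32 mg/L × 1,090,000 L = 58,120 g; ÷ 100.1 = 580.6 mol Ca²⁺.
Mass: 580.6 × 111 = 64,450 g.

64.4 kg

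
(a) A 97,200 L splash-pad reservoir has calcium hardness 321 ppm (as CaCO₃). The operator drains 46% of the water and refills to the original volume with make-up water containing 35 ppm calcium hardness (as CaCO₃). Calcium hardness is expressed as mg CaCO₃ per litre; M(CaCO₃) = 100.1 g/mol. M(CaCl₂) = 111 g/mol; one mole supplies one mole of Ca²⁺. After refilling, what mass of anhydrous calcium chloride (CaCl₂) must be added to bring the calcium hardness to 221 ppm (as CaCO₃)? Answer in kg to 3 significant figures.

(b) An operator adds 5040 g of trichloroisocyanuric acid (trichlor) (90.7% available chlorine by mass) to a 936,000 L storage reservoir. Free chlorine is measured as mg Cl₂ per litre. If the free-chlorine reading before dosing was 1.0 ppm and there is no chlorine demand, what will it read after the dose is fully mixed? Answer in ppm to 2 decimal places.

(a) After draining 46% and refilling: 321 × 0.54 + 35 × 0.46 = 189.44 ppm.
(a) Deficit to target: 221 − 189.44 = 31.56 mg/L.
(a) As CaCO₃: 31.56 mg/L × 97,200 L = 3068 g; ÷ 100.1 = 30.65 mol Ca²⁺.
(a) Mass: 30.65 × 111 = 3402 g.

(b) Available chlorine delivered: 5040 g × 0.907 = 4571 g as Cl₂.
(b) Concentration rise: 4571 g / 936,000 L = 4.884 mg/L = 4.88 ppm.
(b) Final FC: 1.0 + 4.88 = 5.88 ppm.

(a) 3.40 kg; (b) 5.88 ppm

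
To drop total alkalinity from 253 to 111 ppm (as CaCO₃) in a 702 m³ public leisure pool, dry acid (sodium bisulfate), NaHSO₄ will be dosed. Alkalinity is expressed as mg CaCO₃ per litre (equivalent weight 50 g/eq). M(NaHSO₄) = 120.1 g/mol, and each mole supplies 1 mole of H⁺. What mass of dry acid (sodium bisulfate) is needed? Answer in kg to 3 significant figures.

Volume: 702 m³ = 702,000 L.
Alkalinity to neutralize: (253 − 111) = 142 mg/L as CaCO₃ × 702,000 L = 99,680 g as CaCO₃.
Equivalents of H⁺ required: 99,680 ÷ 50 g/eq = 1994 eq = 1994 mol NaHSO₄.
Mass of NaHSO₄: 1994 × 120.1 = 239,400 g.

239 kg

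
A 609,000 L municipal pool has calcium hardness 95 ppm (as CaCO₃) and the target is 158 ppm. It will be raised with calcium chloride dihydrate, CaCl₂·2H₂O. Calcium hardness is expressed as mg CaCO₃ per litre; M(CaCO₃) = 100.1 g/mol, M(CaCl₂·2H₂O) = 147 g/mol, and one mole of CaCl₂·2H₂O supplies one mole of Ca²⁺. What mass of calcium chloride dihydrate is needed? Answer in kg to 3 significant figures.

56.3 kg

Hardness to add: (158 − 95) = 63 mg/L as CaCO₃ × 609,000 L = 38,370 g as CaCO₃.
Moles of Ca²⁺ (1 mol Ca²⁺ ≡ 1 mol CaCO₃): 38,370 / 100.1 g/mol = 383.3 mol.
Mass of CaCl₂·2H₂O: 383.3 × 147 = 56,340 g.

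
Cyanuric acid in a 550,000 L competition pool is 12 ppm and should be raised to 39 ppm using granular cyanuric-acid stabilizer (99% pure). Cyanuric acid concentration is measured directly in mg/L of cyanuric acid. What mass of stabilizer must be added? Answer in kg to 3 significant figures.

CYA to add: (39 − 12) = 27 mg/L × 550,000 L = 14,850 g cyanuric acid.
At 99% purity: 14,850 / 0.99 = 15,000 g product.

15.0 kg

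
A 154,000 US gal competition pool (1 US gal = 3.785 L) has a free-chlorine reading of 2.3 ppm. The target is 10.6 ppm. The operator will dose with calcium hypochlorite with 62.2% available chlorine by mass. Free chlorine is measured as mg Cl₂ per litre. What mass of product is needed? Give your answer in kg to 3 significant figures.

Volume: 154,000 US gal × 3.785 L/gal = 582,890 L.
Chlorine deficit: 10.6 − 2.3 = 8.3 ppm = 8.3 mg/L as Cl₂.
Cl₂ equivalent needed: 8.3 mg/L × 582,890 L = 4,838,000 mg = 4838 g.
Product at 62.2% available chlorine: 4838 / 0.622 = 7778 g.

7.78 kg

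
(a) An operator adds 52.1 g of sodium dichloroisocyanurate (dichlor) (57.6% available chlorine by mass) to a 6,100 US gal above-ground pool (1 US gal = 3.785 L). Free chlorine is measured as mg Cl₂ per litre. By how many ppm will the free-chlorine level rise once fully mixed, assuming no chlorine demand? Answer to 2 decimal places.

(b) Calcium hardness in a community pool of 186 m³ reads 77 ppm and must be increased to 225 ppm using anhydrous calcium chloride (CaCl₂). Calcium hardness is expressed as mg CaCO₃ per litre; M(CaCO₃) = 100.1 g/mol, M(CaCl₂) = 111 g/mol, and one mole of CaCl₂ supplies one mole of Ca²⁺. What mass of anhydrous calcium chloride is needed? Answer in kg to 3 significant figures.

(a) 1.30 ppm; (b) 30.5 kg

(a) Volume: 6,100 US gal × 3.785 L/gal = 23,088 L.
(a) Available chlorine delivered: 52.1 g × 0.576 = 30.01 g as Cl₂.
(a) Concentration rise: 30.01 g / 23,088 L = 1.3 mg/L = 1.30 ppm.

(b) Volume: 186 m³ = 186,000 L.
(b) Hardness to add: (225 − 77) = 148 mg/L as CaCO₃ × 186,000 L = 27,530 g as CaCO₃.
(b) Moles of Ca²⁺ (1 mol Ca²⁺ ≡ 1 mol CaCO₃): 27,530 / 100.1 g/mol = 275 mol.
(b) Mass of CaCl₂: 275 × 111 = 30,530 g.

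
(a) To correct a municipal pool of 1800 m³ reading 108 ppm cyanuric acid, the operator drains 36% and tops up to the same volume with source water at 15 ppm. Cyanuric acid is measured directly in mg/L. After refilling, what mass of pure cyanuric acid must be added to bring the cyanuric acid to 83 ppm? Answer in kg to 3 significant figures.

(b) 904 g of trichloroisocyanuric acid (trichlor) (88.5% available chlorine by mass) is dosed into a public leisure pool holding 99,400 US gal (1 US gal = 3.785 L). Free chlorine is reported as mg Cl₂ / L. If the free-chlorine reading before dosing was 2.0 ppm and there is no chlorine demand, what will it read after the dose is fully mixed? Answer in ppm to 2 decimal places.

(a) Volume: 1800 m³ = 1,800,000 L.
(a) After draining 36% and refilling: 108 × 0.64 + 15 × 0.36 = 74.52 ppm.
(a) Deficit to target: 83 − 74.52 = 8.48 mg/L.
(a) Mass: 8.48 mg/L × 1,800,000 L = 15,260 g cyanuric acid.

(b) Volume: 99,400 US gal × 3.785 L/gal = 376,229 L.
(b) Available chlorine delivered: 904 g × 0.885 = 800 g as Cl₂.
(b) Concentration rise: 800 g / 376,229 L = 2.126 mg/L = 2.13 ppm.
(b) Final FC: 2.0 + 2.13 = 4.13 ppm.

(a) 15.3 kg; (b) 4.13 ppm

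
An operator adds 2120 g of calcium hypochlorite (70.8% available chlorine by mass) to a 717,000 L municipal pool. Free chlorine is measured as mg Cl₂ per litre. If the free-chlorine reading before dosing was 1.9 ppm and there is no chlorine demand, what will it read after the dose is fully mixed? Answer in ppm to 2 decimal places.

Available chlorine delivered: 2120 g × 0.708 = 1501 g as Cl₂.
Concentration rise: 1501 g / 717,000 L = 2.093 mg/L = 2.09 ppm.
Final FC: 1.9 + 2.09 = 3.99 ppm.

3.99 ppm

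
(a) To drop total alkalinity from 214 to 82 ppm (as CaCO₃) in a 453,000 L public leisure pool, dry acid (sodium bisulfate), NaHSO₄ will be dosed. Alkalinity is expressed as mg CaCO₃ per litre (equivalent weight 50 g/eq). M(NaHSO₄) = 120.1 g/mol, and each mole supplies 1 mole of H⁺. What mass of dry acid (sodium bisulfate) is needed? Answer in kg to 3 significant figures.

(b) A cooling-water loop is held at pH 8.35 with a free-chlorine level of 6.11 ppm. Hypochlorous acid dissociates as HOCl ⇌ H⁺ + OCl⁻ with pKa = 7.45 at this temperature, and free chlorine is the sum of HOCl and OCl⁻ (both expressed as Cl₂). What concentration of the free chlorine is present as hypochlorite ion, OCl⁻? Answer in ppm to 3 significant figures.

(a) 144 kg; (b) 5.43 ppm

(a) Alkalinity to neutralize: (214 − 82) = 132 mg/L as CaCO₃ × 453,000 L = 59,800 g as CaCO₃.
(a) Equivalents of H⁺ required: 59,800 ÷ 50 g/eq = 1196 eq = 1196 mol NaHSO₄.
(a) Mass of NaHSO₄: 1196 × 120.1 = 143,600 g.

(b) [OCl⁻]/[HOCl] = 10^(pH − pKa) = 10^(8.35 − 7.45) = 10^0.90 = 7.943.
(b) Fraction as HOCl = 1 / (1 + 7.943) = 0.1118.
(b) OCl⁻ = (1 − 0.1118) × 6.11 ppm = 5.427 ppm.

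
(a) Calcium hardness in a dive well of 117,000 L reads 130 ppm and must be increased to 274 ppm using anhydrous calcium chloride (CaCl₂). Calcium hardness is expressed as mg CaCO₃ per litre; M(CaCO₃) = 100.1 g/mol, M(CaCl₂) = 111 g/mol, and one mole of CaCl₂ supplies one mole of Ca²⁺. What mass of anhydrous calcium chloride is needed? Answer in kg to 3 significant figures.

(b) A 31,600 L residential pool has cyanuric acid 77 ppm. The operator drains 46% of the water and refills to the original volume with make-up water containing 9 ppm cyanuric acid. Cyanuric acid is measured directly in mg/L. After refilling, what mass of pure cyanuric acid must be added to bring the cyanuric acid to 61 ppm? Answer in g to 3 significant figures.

(a) Hardness to add: (274 − 130) = 144 mg/L as CaCO₃ × 117,000 L = 16,850 g as CaCO₃.
(a) Moles of Ca²⁺ (1 mol Ca²⁺ ≡ 1 mol CaCO₃): 16,850 / 100.1 g/mol = 168.3 mol.
(a) Mass of CaCl₂: 168.3 × 111 = 18,680 g.

(b) After draining 46% and refilling: 77 × 0.54 + 9 × 0.46 = 45.72 ppm.
(b) Deficit to target: 61 − 45.72 = 15.28 mg/L.
(b) Mass: 15.28 mg/L × 31,600 L = 482.8 g cyanuric acid.

(a) 18.7 kg; (b) 483 g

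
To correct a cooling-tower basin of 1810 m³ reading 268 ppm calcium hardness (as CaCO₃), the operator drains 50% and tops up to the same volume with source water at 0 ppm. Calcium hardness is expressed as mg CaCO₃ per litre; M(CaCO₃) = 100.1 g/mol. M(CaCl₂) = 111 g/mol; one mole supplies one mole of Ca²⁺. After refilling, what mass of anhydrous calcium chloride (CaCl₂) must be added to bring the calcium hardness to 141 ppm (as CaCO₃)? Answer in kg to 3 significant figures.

Volume: 1810 m³ = 1,810,000 L.
After draining 50% and refilling: 268 × 0.50 + 0 × 0.50 = 134 ppm.
Deficit to target: 141 − 134 = 7 mg/L.
As CaCO₃: 7 mg/L × 1,810,000 L = 12,670 g; ÷ 100.1 = 126.6 mol Ca²⁺.
Mass: 126.6 × 111 = 14,050 g.

14.0 kg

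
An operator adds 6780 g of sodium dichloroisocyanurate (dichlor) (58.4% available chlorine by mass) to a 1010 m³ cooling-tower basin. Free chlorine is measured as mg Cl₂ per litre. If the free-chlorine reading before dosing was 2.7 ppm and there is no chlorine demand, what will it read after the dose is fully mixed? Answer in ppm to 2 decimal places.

6.62 ppm

Volume: 1010 m³ = 1,010,000 L.
Available chlorine delivered: 6780 g × 0.584 = 3960 g as Cl₂.
Concentration rise: 3960 g / 1,010,000 L = 3.92 mg/L = 3.92 ppm.
Final FC: 2.7 + 3.92 = 6.62 ppm.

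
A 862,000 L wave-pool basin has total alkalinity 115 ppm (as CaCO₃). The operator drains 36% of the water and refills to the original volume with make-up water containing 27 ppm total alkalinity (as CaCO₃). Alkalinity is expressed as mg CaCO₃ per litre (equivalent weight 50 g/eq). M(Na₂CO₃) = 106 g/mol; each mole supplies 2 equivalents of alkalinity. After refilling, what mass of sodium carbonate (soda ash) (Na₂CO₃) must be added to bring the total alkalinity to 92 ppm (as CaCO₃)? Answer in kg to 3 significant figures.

7.93 kg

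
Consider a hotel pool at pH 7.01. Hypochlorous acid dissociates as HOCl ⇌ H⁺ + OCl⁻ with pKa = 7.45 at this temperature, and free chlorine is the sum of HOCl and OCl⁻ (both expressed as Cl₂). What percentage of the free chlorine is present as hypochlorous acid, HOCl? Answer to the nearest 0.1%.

[OCl⁻]/[HOCl] = 10^(pH − pKa) = 10^(7.01 − 7.45) = 10^-0.44 = 0.3631.
Fraction as HOCl = 1 / (1 + 0.3631) = 0.7336.

73.4%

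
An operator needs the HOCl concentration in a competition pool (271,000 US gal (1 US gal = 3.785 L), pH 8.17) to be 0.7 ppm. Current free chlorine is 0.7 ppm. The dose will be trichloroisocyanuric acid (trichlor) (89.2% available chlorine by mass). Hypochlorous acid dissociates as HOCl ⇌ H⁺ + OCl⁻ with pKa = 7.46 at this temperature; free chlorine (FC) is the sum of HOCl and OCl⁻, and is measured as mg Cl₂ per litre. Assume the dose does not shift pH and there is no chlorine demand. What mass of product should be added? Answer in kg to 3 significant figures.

4.13 kg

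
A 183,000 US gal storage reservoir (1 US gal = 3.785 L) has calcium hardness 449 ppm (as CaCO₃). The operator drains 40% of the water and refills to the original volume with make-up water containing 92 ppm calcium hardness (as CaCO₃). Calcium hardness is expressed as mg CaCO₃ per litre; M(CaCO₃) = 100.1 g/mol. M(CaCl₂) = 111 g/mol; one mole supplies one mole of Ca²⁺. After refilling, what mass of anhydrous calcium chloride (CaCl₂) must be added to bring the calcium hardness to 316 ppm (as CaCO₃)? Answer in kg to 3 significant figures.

7.53 kg

Volume: 183,000 US gal × 3.785 L/gal = 692,655 L.
After draining 40% and refilling: 449 × 0.60 + 92 × 0.40 = 306.2 ppm.
Deficit to target: 316 − 306.2 = 9.8 mg/L.
As CaCO₃: 9.8 mg/L × 692,655 L = 6788 g; ÷ 100.1 = 67.81 mol Ca²⁺.
Mass: 67.81 × 111 = 7527 g.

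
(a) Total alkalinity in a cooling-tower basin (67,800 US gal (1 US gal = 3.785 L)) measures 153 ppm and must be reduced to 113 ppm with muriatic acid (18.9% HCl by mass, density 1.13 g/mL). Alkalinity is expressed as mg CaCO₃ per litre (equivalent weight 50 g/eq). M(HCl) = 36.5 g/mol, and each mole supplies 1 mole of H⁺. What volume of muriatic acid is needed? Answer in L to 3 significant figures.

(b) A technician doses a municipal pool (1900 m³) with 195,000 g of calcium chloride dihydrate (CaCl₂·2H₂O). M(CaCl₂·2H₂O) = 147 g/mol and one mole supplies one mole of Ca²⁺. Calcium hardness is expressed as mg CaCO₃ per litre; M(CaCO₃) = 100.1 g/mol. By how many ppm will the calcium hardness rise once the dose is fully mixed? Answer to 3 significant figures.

(a) Volume: 67,800 US gal × 3.785 L/gal = 256,623 L.
(a) Alkalinity to neutralize: (153 − 113) = 40 mg/L as CaCO₃ × 256,623 L = 10,260 g as CaCO₃.
(a) Equivalents of H⁺ required: 10,260 ÷ 50 g/eq = 205.3 eq = 205.3 mol HCl.
(a) Mass of HCl: 205.3 × 36.5 = 7493 g.
(a) Mass of 18.9% solution: 7493 / 0.189 = 39,650 g.
(a) Volume: 39,650 g ÷ 1.13 g/mL = 35,090 mL.

(b) Volume: 1900 m³ = 1,900,000 L.
(b) Moles of Ca²⁺: 195,000 g ÷ 147 g/mol = 1327 mol.
(b) As CaCO₃: 1327 mol × 100.1 g/mol = 132,800 g.
(b) Rise: 132,800 g / 1,900,000 L × 1000 = 69.89 mg/L.

(a) 35.1 L; (b) 69.9 ppm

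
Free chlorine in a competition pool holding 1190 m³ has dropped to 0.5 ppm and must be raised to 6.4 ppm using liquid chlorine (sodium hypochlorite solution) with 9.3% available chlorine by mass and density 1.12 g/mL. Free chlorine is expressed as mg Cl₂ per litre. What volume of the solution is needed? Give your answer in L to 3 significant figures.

Volume: 1190 m³ = 1,190,000 L.
Chlorine deficit: 6.4 − 0.5 = 5.9 ppm = 5.9 mg/L as Cl₂.
Cl₂ equivalent needed: 5.9 mg/L × 1,190,000 L = 7,021,000 mg = 7021 g.
Product at 9.3% available chlorine: 7021 / 0.093 = 75,490 g.
Volume at density 1.12 g/mL: 75,490 g ÷ 1.12 g/mL = 67,410 mL.

67.4 L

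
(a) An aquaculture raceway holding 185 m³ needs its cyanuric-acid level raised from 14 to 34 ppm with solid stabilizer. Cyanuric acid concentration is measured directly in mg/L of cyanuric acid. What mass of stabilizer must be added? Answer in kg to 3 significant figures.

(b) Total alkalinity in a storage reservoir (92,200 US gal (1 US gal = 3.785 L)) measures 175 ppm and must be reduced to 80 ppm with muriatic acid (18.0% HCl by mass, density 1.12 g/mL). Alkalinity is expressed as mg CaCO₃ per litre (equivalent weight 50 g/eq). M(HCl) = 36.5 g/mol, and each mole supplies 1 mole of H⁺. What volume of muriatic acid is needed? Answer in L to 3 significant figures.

(a) Volume: 185 m³ = 185,000 L.
(a) CYA to add: (34 − 14) = 20 mg/L × 185,000 L = 3700 g cyanuric acid.

(b) Volume: 92,200 US gal × 3.785 L/gal = 348,977 L.
(b) Alkalinity to neutralize: (175 − 80) = 95 mg/L as CaCO₃ × 348,977 L = 33,150 g as CaCO₃.
(b) Equivalents of H⁺ required: 33,150 ÷ 50 g/eq = 663.1 eq = 663.1 mol HCl.
(b) Mass of HCl: 663.1 × 36.5 = 24,200 g.
(b) Mass of 18.0% solution: 24,200 / 0.18 = 134,500 g.
(b) Volume: 134,500 g ÷ 1.12 g/mL = 120,000 mL.

(a) 3.70 kg; (b) 120 L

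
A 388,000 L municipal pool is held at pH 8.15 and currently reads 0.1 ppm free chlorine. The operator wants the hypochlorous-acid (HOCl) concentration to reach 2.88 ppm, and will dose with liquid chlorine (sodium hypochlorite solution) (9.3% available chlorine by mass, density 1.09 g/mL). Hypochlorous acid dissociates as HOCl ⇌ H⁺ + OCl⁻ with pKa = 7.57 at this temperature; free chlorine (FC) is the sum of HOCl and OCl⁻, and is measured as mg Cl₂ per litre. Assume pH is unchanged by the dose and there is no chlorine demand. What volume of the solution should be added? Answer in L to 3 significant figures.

[OCl⁻]/[HOCl] = 10^(pH − pKa) = 10^(8.15 − 7.57) = 3.802; fraction as HOCl = 1/(1 + 3.802) = 0.2083.
Free chlorine required for 2.88 ppm HOCl: 2.88 / 0.2083 = 13.83 ppm.
FC to add: 13.83 − 0.1 = 13.73 mg/L as Cl₂.
Cl₂ equivalent: 13.73 mg/L × 388,000 L = 5327 g.
Product at 9.3% available Cl: 5327 / 0.093 = 57,280 g.
Volume: 57,280 g ÷ 1.09 g/mL = 52,550 mL.

52.6 L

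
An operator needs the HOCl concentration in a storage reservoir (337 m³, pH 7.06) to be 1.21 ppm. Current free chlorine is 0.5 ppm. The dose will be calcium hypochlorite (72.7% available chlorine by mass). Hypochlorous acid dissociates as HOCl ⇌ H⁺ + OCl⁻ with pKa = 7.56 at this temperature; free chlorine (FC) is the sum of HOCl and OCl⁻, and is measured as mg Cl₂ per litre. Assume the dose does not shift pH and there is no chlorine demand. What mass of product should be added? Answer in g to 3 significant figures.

Volume: 337 m³ = 337,000 L.
[OCl⁻]/[HOCl] = 10^(pH − pKa) = 10^(7.06 − 7.56) = 0.3162; fraction as HOCl = 1/(1 + 0.3162) = 0.7597.
Free chlorine required for 1.21 ppm HOCl: 1.21 / 0.7597 = 1.593 ppm.
FC to add: 1.593 − 0.5 = 1.093 mg/L as Cl₂.
Cl₂ equivalent: 1.093 mg/L × 337,000 L = 368.2 g.
Product at 72.7% available Cl: 368.2 / 0.727 = 506.5 g.

506 g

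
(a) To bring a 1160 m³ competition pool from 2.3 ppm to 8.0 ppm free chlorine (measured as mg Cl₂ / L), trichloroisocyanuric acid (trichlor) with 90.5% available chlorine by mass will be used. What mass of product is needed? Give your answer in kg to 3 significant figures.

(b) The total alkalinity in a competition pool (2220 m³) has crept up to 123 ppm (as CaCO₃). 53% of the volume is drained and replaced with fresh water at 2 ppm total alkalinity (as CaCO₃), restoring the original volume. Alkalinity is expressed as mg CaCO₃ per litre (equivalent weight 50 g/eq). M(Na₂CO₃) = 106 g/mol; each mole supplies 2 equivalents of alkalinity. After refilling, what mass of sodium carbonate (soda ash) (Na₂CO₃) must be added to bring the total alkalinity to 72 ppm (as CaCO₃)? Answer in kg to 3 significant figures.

(a) 7.31 kg; (b) 30.9 kg

(a) Volume: 1160 m³ = 1,160,000 L.
(a) Chlorine deficit: 8.0 − 2.3 = 5.7 ppm = 5.7 mg/L as Cl₂.
(a) Cl₂ equivalent needed: 5.7 mg/L × 1,160,000 L = 6,612,000 mg = 6612 g.
(a) Product at 90.5% available chlorine: 6612 / 0.905 = 7306 g.

(b) Volume: 2220 m³ = 2,220,000 L.
(b) After draining 53% and refilling: 123 × 0.47 + 2 × 0.53 = 58.87 ppm.
(b) Deficit to target: 72 − 58.87 = 13.13 mg/L.
(b) As CaCO₃: 13.13 mg/L × 2,220,000 L = 29,150 g; ÷ 50 g/eq ÷ 2 = 291.5 mol Na₂CO₃.
(b) Mass: 291.5 × 106 = 30,900 g.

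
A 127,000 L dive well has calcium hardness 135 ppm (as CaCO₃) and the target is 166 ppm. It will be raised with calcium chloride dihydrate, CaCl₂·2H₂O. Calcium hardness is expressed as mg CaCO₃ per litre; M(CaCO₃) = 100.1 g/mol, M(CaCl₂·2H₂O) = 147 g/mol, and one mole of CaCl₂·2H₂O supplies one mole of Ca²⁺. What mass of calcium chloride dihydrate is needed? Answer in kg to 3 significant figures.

5.78 kg

Hardness to add: (166 − 135) = 31 mg/L as CaCO₃ × 127,000 L = 3937 g as CaCO₃.
Moles of Ca²⁺ (1 mol Ca²⁺ ≡ 1 mol CaCO₃): 3937 / 100.1 g/mol = 39.33 mol.
Mass of CaCl₂·2H₂O: 39.33 × 147 = 5782 g.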